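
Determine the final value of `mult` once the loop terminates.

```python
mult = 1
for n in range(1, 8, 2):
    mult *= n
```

Let's trace through this code step by step.

Initialize: mult = 1
Entering loop: for n in range(1, 8, 2):
After iteration 1: n = 1, mult = 1
After iteration 2: n = 3, mult = 3
After iteration 3: n = 5, mult = 15
After iteration 4: n = 7, mult = 105
Loop ends.

Final answer: 105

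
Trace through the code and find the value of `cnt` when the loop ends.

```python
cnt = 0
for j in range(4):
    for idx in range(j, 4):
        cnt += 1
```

Let's trace through this code step by step.

Initialize: cnt = 0
Entering loop: for j in range(4):
After iteration 1: j = 0, cnt = 4
After iteration 2: j = 1, cnt = 7
After iteration 3: j = 2, cnt = 9
After iteration 4: j = 3, cnt = 10
Loop ends.

Final answer: 10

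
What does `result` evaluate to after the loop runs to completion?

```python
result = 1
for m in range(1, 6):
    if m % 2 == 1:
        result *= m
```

Let's trace through this code step by step.

Initialize: result = 1
Entering loop: for m in range(1, 6):
After iteration 1: m = 1, result = 1
After iteration 2: m = 2, result = 1
After iteration 3: m = 3, result = 3
After iteration 4: m = 4, result = 3
After iteration 5: m = 5, result = 15
Loop ends.

Final answer: 15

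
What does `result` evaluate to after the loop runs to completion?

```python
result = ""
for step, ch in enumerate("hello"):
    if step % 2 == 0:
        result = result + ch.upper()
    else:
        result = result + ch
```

Let's trace through this code step by step.

Initialize: result = ''
Entering loop: for step, ch in enumerate("hello"):
After iteration 1: step = 0, ch = 'h', result = 'H'
After iteration 2: step = 1, ch = 'e', result = 'He'
After iteration 3: step = 2, ch = 'l', result = 'HeL'
After iteration 4: step = 3, ch = 'l', result = 'HeLl'
After iteration 5: step = 4, ch = 'o', result = 'HeLlO'
Loop ends.

Final answer: 'HeLlO'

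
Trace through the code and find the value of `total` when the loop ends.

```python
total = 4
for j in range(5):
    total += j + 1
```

Let's trace through this code step by step.

Initialize: total = 4
Entering loop: for j in range(5):
After iteration 1: j = 0, total = 5
After iteration 2: j = 1, total = 7
After iteration 3: j = 2, total = 10
After iteration 4: j = 3, total = 14
After iteration 5: j = 4, total = 19
Loop ends.

Final answer: 19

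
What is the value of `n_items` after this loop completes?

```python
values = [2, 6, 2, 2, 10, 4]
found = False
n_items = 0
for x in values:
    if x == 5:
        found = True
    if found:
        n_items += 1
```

Let's trace through this code step by step.

Initialize: values = [2, 6, 2, 2, 10, 4]
Initialize: found = False
Initialize: n_items = 0
Entering loop: for x in values:
After iteration 1: x = 2, n_items = 0
After iteration 2: x = 6, n_items = 0
After iteration 3: x = 2, n_items = 0
After iteration 4: x = 2, n_items = 0
After iteration 5: x = 10, n_items = 0
After iteration 6: x = 4, n_items = 0
Loop ends.

Final answer: 0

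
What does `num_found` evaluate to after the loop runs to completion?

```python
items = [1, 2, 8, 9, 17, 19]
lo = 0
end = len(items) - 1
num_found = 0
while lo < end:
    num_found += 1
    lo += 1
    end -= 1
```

Let's trace through this code step by step.

Initialize: items = [1, 2, 8, 9, 17, 19]
Initialize: lo = 0
Initialize: end = 5
Initialize: num_found = 0
Entering loop: while lo < end:
After iteration 1: lo = 1, end = 4, num_found = 1
After iteration 2: lo = 2, end = 3, num_found = 2
After iteration 3: lo = 3, end = 2, num_found = 3
Loop ends.

Final answer: 3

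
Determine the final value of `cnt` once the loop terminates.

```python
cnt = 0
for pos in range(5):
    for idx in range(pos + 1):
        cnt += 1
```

Let's trace through this code step by step.

Initialize: cnt = 0
Entering loop: for pos in range(5):
After iteration 1: pos = 0, cnt = 1, idx = 0
After iteration 2: pos = 1, cnt = 3, idx = 1
After iteration 3: pos = 2, cnt = 6, idx = 2
After iteration 4: pos = 3, cnt = 10, idx = 3
After iteration 5: pos = 4, cnt = 15, idx = 4
Loop ends.

Final answer: 15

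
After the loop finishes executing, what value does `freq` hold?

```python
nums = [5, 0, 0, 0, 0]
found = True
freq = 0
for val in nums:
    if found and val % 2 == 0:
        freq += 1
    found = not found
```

Let's trace through this code step by step.

Initialize: nums = [5, 0, 0, 0, 0]
Initialize: found = True
Initialize: freq = 0
Entering loop: for val in nums:
After iteration 1: val = 5, found = False, freq = 0
After iteration 2: val = 0, found = True, freq = 0
After iteration 3: val = 0, found = False, freq = 1
After iteration 4: val = 0, found = True, freq = 1
After iteration 5: val = 0, found = False, freq = 2
Loop ends.

Final answer: 2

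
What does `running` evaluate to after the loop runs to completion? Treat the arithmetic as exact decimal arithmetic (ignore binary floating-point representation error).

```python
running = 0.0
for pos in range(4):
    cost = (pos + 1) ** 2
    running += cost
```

Let's trace through this code step by step.

Initialize: running = 0.0
Entering loop: for pos in range(4):
After iteration 1: pos = 0, running = 1.0, cost = 1
After iteration 2: pos = 1, running = 5.0, cost = 4
After iteration 3: pos = 2, running = 14.0, cost = 9
After iteration 4: pos = 3, running = 30.0, cost = 16
Loop ends.

Final answer: 30.0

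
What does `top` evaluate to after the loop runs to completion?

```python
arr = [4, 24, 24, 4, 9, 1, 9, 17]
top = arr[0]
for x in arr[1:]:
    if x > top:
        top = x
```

Let's trace through this code step by step.

Initialize: arr = [4, 24, 24, 4, 9, 1, 9, 17]
Initialize: top = 4
Entering loop: for x in arr[1:]:
After iteration 1: x = 24, top = 24
After iteration 2: x = 24, top = 24
After iteration 3: x = 4, top = 24
After iteration 4: x = 9, top = 24
After iteration 5: x = 1, top = 24
After iteration 6: x = 9, top = 24
After iteration 7: x = 17, top = 24
Loop ends.

Final answer: 24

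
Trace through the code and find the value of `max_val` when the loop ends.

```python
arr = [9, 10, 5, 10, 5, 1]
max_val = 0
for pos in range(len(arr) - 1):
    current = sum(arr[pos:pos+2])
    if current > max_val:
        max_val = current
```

Let's trace through this code step by step.

Initialize: arr = [9, 10, 5, 10, 5, 1]
Initialize: max_val = 0
Entering loop: for pos in range(len(arr) - 1):
After iteration 1: pos = 0, max_val = 19, current = 19
After iteration 2: pos = 1, max_val = 19, current = 15
After iteration 3: pos = 2, max_val = 19, current = 15
After iteration 4: pos = 3, max_val = 19, current = 15
After iteration 5: pos = 4, max_val = 19, current = 6
Loop ends.

Final answer: 19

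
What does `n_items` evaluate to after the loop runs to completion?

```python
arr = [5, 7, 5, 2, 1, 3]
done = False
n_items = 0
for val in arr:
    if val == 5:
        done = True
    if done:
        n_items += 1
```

Let's trace through this code step by step.

Initialize: arr = [5, 7, 5, 2, 1, 3]
Initialize: done = False
Initialize: n_items = 0
Entering loop: for val in arr:
After iteration 1: val = 5, done = True, n_items = 1
After iteration 2: val = 7, done = True, n_items = 2
After iteration 3: val = 5, done = True, n_items = 3
After iteration 4: val = 2, done = True, n_items = 4
After iteration 5: val = 1, done = True, n_items = 5
After iteration 6: val = 3, done = True, n_items = 6
Loop ends.

Final answer: 6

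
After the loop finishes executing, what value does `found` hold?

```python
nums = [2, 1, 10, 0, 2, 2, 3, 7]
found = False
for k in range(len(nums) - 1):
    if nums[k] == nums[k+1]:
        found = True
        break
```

Let's trace through this code step by step.

Initialize: nums = [2, 1, 10, 0, 2, 2, 3, 7]
Initialize: found = False
Entering loop: for k in range(len(nums) - 1):
After iteration 1: k = 0, found = False
After iteration 2: k = 1, found = False
After iteration 3: k = 2, found = False
After iteration 4: k = 3, found = False
After iteration 5: k = 4, found = True
Loop ends.

Final answer: True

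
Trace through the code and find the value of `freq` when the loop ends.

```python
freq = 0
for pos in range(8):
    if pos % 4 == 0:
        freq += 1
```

Let's trace through this code step by step.

Initialize: freq = 0
Entering loop: for pos in range(8):
After iteration 1: pos = 0, freq = 1
After iteration 2: pos = 1, freq = 1
After iteration 3: pos = 2, freq = 1
After iteration 4: pos = 3, freq = 1
After iteration 5: pos = 4, freq = 2
After iteration 6: pos = 5, freq = 2
After iteration 7: pos = 6, freq = 2
After iteration 8: pos = 7, freq = 2
Loop ends.

Final answer: 2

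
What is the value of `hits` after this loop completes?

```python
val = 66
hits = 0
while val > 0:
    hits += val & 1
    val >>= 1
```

Let's trace through this code step by step.

Initialize: val = 66
Initialize: hits = 0
Entering loop: while val > 0:
After iteration 1: val = 33, hits = 0
After iteration 2: val = 16, hits = 1
After iteration 3: val = 8, hits = 1
After iteration 4: val = 4, hits = 1
After iteration 5: val = 2, hits = 1
After iteration 6: val = 1, hits = 1
After iteration 7: val = 0, hits = 2
Loop ends.

Final answer: 2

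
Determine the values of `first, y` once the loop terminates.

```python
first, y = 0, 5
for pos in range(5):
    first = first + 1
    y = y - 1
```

Let's trace through this code step by step.

Initialize: first = 0
Initialize: y = 5
Entering loop: for pos in range(5):
After iteration 1: pos = 0, first = 1, y = 4
After iteration 2: pos = 1, first = 2, y = 3
After iteration 3: pos = 2, first = 3, y = 2
After iteration 4: pos = 3, first = 4, y = 1
After iteration 5: pos = 4, first = 5, y = 0
Loop ends.

Final answer: 5, 0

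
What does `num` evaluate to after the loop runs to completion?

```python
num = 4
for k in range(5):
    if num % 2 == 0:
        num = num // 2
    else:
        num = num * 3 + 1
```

Let's trace through this code step by step.

Initialize: num = 4
Entering loop: for k in range(5):
After iteration 1: k = 0, num = 2
After iteration 2: k = 1, num = 1
After iteration 3: k = 2, num = 4
After iteration 4: k = 3, num = 2
After iteration 5: k = 4, num = 1
Loop ends.

Final answer: 1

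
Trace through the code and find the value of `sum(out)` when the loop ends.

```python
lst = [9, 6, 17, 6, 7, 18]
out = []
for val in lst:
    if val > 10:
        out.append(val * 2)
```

Let's trace through this code step by step.

Initialize: lst = [9, 6, 17, 6, 7, 18]
Initialize: out = []
Entering loop: for val in lst:
After iteration 1: val = 9, out = []
After iteration 2: val = 6, out = []
After iteration 3: val = 17, out = [34]
After iteration 4: val = 6, out = [34]
After iteration 5: val = 7, out = [34]
After iteration 6: val = 18, out = [34, 36]
Loop ends.
sum(out) = 70

Final answer: 70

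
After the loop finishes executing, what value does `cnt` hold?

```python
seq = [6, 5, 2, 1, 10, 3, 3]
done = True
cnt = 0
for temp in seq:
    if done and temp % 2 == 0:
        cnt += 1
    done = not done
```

Let's trace through this code step by step.

Initialize: seq = [6, 5, 2, 1, 10, 3, 3]
Initialize: done = True
Initialize: cnt = 0
Entering loop: for temp in seq:
After iteration 1: temp = 6, done = False, cnt = 1
After iteration 2: temp = 5, done = True, cnt = 1
After iteration 3: temp = 2, done = False, cnt = 2
After iteration 4: temp = 1, done = True, cnt = 2
After iteration 5: temp = 10, done = False, cnt = 3
After iteration 6: temp = 3, done = True, cnt = 3
After iteration 7: temp = 3, done = False, cnt = 3
Loop ends.

Final answer: 3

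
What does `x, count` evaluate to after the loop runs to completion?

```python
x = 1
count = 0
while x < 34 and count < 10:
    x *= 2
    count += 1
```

Let's trace through this code step by step.

Initialize: x = 1
Initialize: count = 0
Entering loop: while x < 34 and count < 10:
After iteration 1: x = 2, count = 1
After iteration 2: x = 4, count = 2
After iteration 3: x = 8, count = 3
After iteration 4: x = 16, count = 4
After iteration 5: x = 32, count = 5
After iteration 6: x = 64, count = 6
Loop ends.

Final answer: 64, 6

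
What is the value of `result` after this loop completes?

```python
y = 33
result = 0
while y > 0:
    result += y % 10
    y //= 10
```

Let's trace through this code step by step.

Initialize: y = 33
Initialize: result = 0
Entering loop: while y > 0:
After iteration 1: y = 3, result = 3
After iteration 2: y = 0, result = 6
Loop ends.

Final answer: 6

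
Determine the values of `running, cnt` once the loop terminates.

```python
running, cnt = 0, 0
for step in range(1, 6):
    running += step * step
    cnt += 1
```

Let's trace through this code step by step.

Initialize: running = 0
Initialize: cnt = 0
Entering loop: for step in range(1, 6):
After iteration 1: step = 1, running = 1, cnt = 1
After iteration 2: step = 2, running = 5, cnt = 2
After iteration 3: step = 3, running = 14, cnt = 3
After iteration 4: step = 4, running = 30, cnt = 4
After iteration 5: step = 5, running = 55, cnt = 5
Loop ends.

Final answer: 55, 5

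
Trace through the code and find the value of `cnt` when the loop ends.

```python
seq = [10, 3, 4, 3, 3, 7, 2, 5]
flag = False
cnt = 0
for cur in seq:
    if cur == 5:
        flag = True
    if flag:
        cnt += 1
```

Let's trace through this code step by step.

Initialize: seq = [10, 3, 4, 3, 3, 7, 2, 5]
Initialize: flag = False
Initialize: cnt = 0
Entering loop: for cur in seq:
After iteration 1: cur = 10, flag = False, cnt = 0
After iteration 2: cur = 3, flag = False, cnt = 0
After iteration 3: cur = 4, flag = False, cnt = 0
After iteration 4: cur = 3, flag = False, cnt = 0
After iteration 5: cur = 3, flag = False, cnt = 0
After iteration 6: cur = 7, flag = False, cnt = 0
After iteration 7: cur = 2, flag = False, cnt = 0
After iteration 8: cur = 5, flag = True, cnt = 1
Loop ends.

Final answer: 1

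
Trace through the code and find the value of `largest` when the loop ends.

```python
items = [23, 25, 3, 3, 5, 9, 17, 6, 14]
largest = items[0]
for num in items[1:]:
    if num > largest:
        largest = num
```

Let's trace through this code step by step.

Initialize: items = [23, 25, 3, 3, 5, 9, 17, 6, 14]
Initialize: largest = 23
Entering loop: for num in items[1:]:
After iteration 1: num = 25, largest = 25
After iteration 2: num = 3, largest = 25
After iteration 3: num = 3, largest = 25
After iteration 4: num = 5, largest = 25
After iteration 5: num = 9, largest = 25
After iteration 6: num = 17, largest = 25
After iteration 7: num = 6, largest = 25
After iteration 8: num = 14, largest = 25
Loop ends.

Final answer: 25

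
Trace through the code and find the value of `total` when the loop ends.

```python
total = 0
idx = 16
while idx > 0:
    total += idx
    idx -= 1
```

Let's trace through this code step by step.

Initialize: total = 0
Initialize: idx = 16
Entering loop: while idx > 0:
After iteration 1: total = 16, idx = 15
After iteration 2: total = 31, idx = 14
After iteration 3: total = 45, idx = 13
After iteration 4: total = 58, idx = 12
After iteration 5: total = 70, idx = 11
After iteration 6: total = 81, idx = 10
After iteration 7: total = 91, idx = 9
After iteration 8: total = 100, idx = 8
After iteration 9: total = 108, idx = 7
After iteration 10: total = 115, idx = 6
After iteration 11: total = 121, idx = 5
After iteration 12: total = 126, idx = 4
After iteration 13: total = 130, idx = 3
After iteration 14: total = 133, idx = 2
After iteration 15: total = 135, idx = 1
After iteration 16: total = 136, idx = 0
Loop ends.

Final answer: 136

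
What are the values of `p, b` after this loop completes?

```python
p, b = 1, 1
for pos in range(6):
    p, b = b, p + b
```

Let's trace through this code step by step.

Initialize: p = 1
Initialize: b = 1
Entering loop: for pos in range(6):
After iteration 1: pos = 0, p = 1, b = 2
After iteration 2: pos = 1, p = 2, b = 3
After iteration 3: pos = 2, p = 3, b = 5
After iteration 4: pos = 3, p = 5, b = 8
After iteration 5: pos = 4, p = 8, b = 13
After iteration 6: pos = 5, p = 13, b = 21
Loop ends.

Final answer: 13, 21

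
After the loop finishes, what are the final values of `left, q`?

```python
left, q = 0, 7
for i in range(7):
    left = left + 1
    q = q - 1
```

Let's trace through this code step by step.

Initialize: left = 0
Initialize: q = 7
Entering loop: for i in range(7):
After iteration 1: i = 0, left = 1, q = 6
After iteration 2: i = 1, left = 2, q = 5
After iteration 3: i = 2, left = 3, q = 4
After iteration 4: i = 3, left = 4, q = 3
After iteration 5: i = 4, left = 5, q = 2
After iteration 6: i = 5, left = 6, q = 1
After iteration 7: i = 6, left = 7, q = 0
Loop ends.

Final answer: 7, 0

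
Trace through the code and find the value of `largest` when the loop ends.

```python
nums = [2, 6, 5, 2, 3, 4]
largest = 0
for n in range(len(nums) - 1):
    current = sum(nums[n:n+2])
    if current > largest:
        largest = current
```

Let's trace through this code step by step.

Initialize: nums = [2, 6, 5, 2, 3, 4]
Initialize: largest = 0
Entering loop: for n in range(len(nums) - 1):
After iteration 1: n = 0, largest = 8, current = 8
After iteration 2: n = 1, largest = 11, current = 11
After iteration 3: n = 2, largest = 11, current = 7
After iteration 4: n = 3, largest = 11, current = 5
After iteration 5: n = 4, largest = 11, current = 7
Loop ends.

Final answer: 11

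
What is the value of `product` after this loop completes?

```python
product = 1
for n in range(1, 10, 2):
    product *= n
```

Let's trace through this code step by step.

Initialize: product = 1
Entering loop: for n in range(1, 10, 2):
After iteration 1: n = 1, product = 1
After iteration 2: n = 3, product = 3
After iteration 3: n = 5, product = 15
After iteration 4: n = 7, product = 105
After iteration 5: n = 9, product = 945
Loop ends.

Final answer: 945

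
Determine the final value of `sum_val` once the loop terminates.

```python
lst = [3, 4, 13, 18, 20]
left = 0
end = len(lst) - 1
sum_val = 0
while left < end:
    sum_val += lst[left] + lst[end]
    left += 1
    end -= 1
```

Let's trace through this code step by step.

Initialize: lst = [3, 4, 13, 18, 20]
Initialize: left = 0
Initialize: end = 4
Initialize: sum_val = 0
Entering loop: while left < end:
After iteration 1: left = 1, end = 3, sum_val = 23
After iteration 2: left = 2, end = 2, sum_val = 45
Loop ends.

Final answer: 45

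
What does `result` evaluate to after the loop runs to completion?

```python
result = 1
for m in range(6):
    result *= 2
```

Let's trace through this code step by step.

Initialize: result = 1
Entering loop: for m in range(6):
After iteration 1: m = 0, result = 2
After iteration 2: m = 1, result = 4
After iteration 3: m = 2, result = 8
After iteration 4: m = 3, result = 16
After iteration 5: m = 4, result = 32
After iteration 6: m = 5, result = 64
Loop ends.

Final answer: 64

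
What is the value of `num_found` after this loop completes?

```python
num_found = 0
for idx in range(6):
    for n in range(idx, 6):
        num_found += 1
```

Let's trace through this code step by step.

Initialize: num_found = 0
Entering loop: for idx in range(6):
After iteration 1: idx = 0, num_found = 6
After iteration 2: idx = 1, num_found = 11
After iteration 3: idx = 2, num_found = 15
After iteration 4: idx = 3, num_found = 18
After iteration 5: idx = 4, num_found = 20
After iteration 6: idx = 5, num_found = 21
Loop ends.

Final answer: 21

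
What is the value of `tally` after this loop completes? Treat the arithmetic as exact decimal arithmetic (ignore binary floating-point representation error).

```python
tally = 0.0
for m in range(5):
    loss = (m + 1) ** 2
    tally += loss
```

Let's trace through this code step by step.

Initialize: tally = 0.0
Entering loop: for m in range(5):
After iteration 1: m = 0, tally = 1.0, loss = 1
After iteration 2: m = 1, tally = 5.0, loss = 4
After iteration 3: m = 2, tally = 14.0, loss = 9
After iteration 4: m = 3, tally = 30.0, loss = 16
After iteration 5: m = 4, tally = 55.0, loss = 25
Loop ends.

Final answer: 55.0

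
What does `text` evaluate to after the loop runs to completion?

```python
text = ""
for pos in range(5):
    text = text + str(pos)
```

Let's trace through this code step by step.

Initialize: text = ''
Entering loop: for pos in range(5):
After iteration 1: pos = 0, text = '0'
After iteration 2: pos = 1, text = '01'
After iteration 3: pos = 2, text = '012'
After iteration 4: pos = 3, text = '0123'
After iteration 5: pos = 4, text = '01234'
Loop ends.

Final answer: '01234'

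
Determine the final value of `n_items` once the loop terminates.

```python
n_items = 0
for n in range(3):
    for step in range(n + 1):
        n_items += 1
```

Let's trace through this code step by step.

Initialize: n_items = 0
Entering loop: for n in range(3):
After iteration 1: n = 0, n_items = 1, step = 0
After iteration 2: n = 1, n_items = 3, step = 1
After iteration 3: n = 2, n_items = 6, step = 2
Loop ends.

Final answer: 6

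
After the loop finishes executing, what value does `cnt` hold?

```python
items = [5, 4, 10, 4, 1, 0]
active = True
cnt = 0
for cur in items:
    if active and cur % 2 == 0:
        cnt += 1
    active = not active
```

Let's trace through this code step by step.

Initialize: items = [5, 4, 10, 4, 1, 0]
Initialize: active = True
Initialize: cnt = 0
Entering loop: for cur in items:
After iteration 1: cur = 5, active = False, cnt = 0
After iteration 2: cur = 4, active = True, cnt = 0
After iteration 3: cur = 10, active = False, cnt = 1
After iteration 4: cur = 4, active = True, cnt = 1
After iteration 5: cur = 1, active = False, cnt = 1
After iteration 6: cur = 0, active = True, cnt = 1
Loop ends.

Final answer: 1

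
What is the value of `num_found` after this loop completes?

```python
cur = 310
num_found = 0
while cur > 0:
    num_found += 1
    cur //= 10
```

Let's trace through this code step by step.

Initialize: cur = 310
Initialize: num_found = 0
Entering loop: while cur > 0:
After iteration 1: cur = 31, num_found = 1
After iteration 2: cur = 3, num_found = 2
After iteration 3: cur = 0, num_found = 3
Loop ends.

Final answer: 3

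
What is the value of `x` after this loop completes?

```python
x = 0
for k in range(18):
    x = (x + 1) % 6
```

Let's trace through this code step by step.

Initialize: x = 0
Entering loop: for k in range(18):
After iteration 1: k = 0, x = 1
After iteration 2: k = 1, x = 2
After iteration 3: k = 2, x = 3
After iteration 4: k = 3, x = 4
After iteration 5: k = 4, x = 5
After iteration 6: k = 5, x = 0
After iteration 7: k = 6, x = 1
After iteration 8: k = 7, x = 2
After iteration 9: k = 8, x = 3
After iteration 10: k = 9, x = 4
After iteration 11: k = 10, x = 5
After iteration 12: k = 11, x = 0
After iteration 13: k = 12, x = 1
After iteration 14: k = 13, x = 2
After iteration 15: k = 14, x = 3
After iteration 16: k = 15, x = 4
After iteration 17: k = 16, x = 5
After iteration 18: k = 17, x = 0
Loop ends.

Final answer: 0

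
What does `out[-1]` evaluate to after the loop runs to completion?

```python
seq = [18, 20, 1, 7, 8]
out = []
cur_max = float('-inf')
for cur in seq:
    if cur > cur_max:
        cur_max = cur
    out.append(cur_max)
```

Let's trace through this code step by step.

Initialize: seq = [18, 20, 1, 7, 8]
Initialize: out = []
Initialize: cur_max = -inf
Entering loop: for cur in seq:
After iteration 1: cur = 18, out = [18], cur_max = 18
After iteration 2: cur = 20, out = [18, 20], cur_max = 20
After iteration 3: cur = 1, out = [18, 20, 20], cur_max = 20
After iteration 4: cur = 7, out = [18, 20, 20, 20], cur_max = 20
After iteration 5: cur = 8, out = [18, 20, 20, 20, 20], cur_max = 20
Loop ends.
out[-1] = 20

Final answer: 20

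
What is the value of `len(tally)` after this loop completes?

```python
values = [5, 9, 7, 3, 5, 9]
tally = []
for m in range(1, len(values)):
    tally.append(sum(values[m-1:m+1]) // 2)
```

Let's trace through this code step by step.

Initialize: values = [5, 9, 7, 3, 5, 9]
Initialize: tally = []
Entering loop: for m in range(1, len(values)):
After iteration 1: m = 1, tally = [7]
After iteration 2: m = 2, tally = [7, 8]
After iteration 3: m = 3, tally = [7, 8, 5]
After iteration 4: m = 4, tally = [7, 8, 5, 4]
After iteration 5: m = 5, tally = [7, 8, 5, 4, 7]
Loop ends.
len(tally) = 5

Final answer: 5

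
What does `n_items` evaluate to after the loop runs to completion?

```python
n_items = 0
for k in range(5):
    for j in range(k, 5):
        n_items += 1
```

Let's trace through this code step by step.

Initialize: n_items = 0
Entering loop: for k in range(5):
After iteration 1: k = 0, n_items = 5
After iteration 2: k = 1, n_items = 9
After iteration 3: k = 2, n_items = 12
After iteration 4: k = 3, n_items = 14
After iteration 5: k = 4, n_items = 15
Loop ends.

Final answer: 15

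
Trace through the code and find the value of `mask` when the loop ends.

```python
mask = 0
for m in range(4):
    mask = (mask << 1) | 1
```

Let's trace through this code step by step.

Initialize: mask = 0
Entering loop: for m in range(4):
After iteration 1: m = 0, mask = 1
After iteration 2: m = 1, mask = 3
After iteration 3: m = 2, mask = 7
After iteration 4: m = 3, mask = 15
Loop ends.

Final answer: 15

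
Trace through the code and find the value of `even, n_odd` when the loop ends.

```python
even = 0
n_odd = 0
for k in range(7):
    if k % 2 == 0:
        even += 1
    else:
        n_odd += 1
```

Let's trace through this code step by step.

Initialize: even = 0
Initialize: n_odd = 0
Entering loop: for k in range(7):
After iteration 1: k = 0, even = 1, n_odd = 0
After iteration 2: k = 1, even = 1, n_odd = 1
After iteration 3: k = 2, even = 2, n_odd = 1
After iteration 4: k = 3, even = 2, n_odd = 2
After iteration 5: k = 4, even = 3, n_odd = 2
After iteration 6: k = 5, even = 3, n_odd = 3
After iteration 7: k = 6, even = 4, n_odd = 3
Loop ends.

Final answer: 4, 3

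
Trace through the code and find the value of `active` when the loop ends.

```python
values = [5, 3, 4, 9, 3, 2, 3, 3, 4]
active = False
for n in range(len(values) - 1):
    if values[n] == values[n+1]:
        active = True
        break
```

Let's trace through this code step by step.

Initialize: values = [5, 3, 4, 9, 3, 2, 3, 3, 4]
Initialize: active = False
Entering loop: for n in range(len(values) - 1):
After iteration 1: n = 0, active = False
After iteration 2: n = 1, active = False
After iteration 3: n = 2, active = False
After iteration 4: n = 3, active = False
After iteration 5: n = 4, active = False
After iteration 6: n = 5, active = False
After iteration 7: n = 6, active = True
Loop ends.

Final answer: True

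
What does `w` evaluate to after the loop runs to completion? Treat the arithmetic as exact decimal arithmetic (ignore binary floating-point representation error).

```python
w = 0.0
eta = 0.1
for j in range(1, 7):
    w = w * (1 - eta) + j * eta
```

Let's trace through this code step by step.

Initialize: w = 0.0
Initialize: eta = 0.1
Entering loop: for j in range(1, 7):
After iteration 1: j = 1, w = 0.1
After iteration 2: j = 2, w = 0.29
After iteration 3: j = 3, w = 0.561
After iteration 4: j = 4, w = 0.9049
After iteration 5: j = 5, w = 1.31441
After iteration 6: j = 6, w = 1.782969
Loop ends.

Final answer: 1.782969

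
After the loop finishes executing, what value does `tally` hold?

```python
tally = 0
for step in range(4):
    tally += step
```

Let's trace through this code step by step.

Initialize: tally = 0
Entering loop: for step in range(4):
After iteration 1: step = 0, tally = 0
After iteration 2: step = 1, tally = 1
After iteration 3: step = 2, tally = 3
After iteration 4: step = 3, tally = 6
Loop ends.

Final answer: 6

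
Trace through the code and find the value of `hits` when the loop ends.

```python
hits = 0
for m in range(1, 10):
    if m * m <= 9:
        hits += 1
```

Let's trace through this code step by step.

Initialize: hits = 0
Entering loop: for m in range(1, 10):
After iteration 1: m = 1, hits = 1
After iteration 2: m = 2, hits = 2
After iteration 3: m = 3, hits = 3
After iteration 4: m = 4, hits = 3
After iteration 5: m = 5, hits = 3
After iteration 6: m = 6, hits = 3
After iteration 7: m = 7, hits = 3
After iteration 8: m = 8, hits = 3
After iteration 9: m = 9, hits = 3
Loop ends.

Final answer: 3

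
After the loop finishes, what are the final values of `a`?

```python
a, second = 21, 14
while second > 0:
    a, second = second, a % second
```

Let's trace through this code step by step.

Initialize: a = 21
Initialize: second = 14
Entering loop: while second > 0:
After iteration 1: a = 14, second = 7
After iteration 2: a = 7, second = 0
Loop ends.

Final answer: 7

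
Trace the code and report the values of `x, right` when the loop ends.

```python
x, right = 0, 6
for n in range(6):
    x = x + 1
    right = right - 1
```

Let's trace through this code step by step.

Initialize: x = 0
Initialize: right = 6
Entering loop: for n in range(6):
After iteration 1: n = 0, x = 1, right = 5
After iteration 2: n = 1, x = 2, right = 4
After iteration 3: n = 2, x = 3, right = 3
After iteration 4: n = 3, x = 4, right = 2
After iteration 5: n = 4, x = 5, right = 1
After iteration 6: n = 5, x = 6, right = 0
Loop ends.

Final answer: 6, 0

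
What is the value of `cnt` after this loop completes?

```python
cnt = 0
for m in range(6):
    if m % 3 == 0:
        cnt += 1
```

Let's trace through this code step by step.

Initialize: cnt = 0
Entering loop: for m in range(6):
After iteration 1: m = 0, cnt = 1
After iteration 2: m = 1, cnt = 1
After iteration 3: m = 2, cnt = 1
After iteration 4: m = 3, cnt = 2
After iteration 5: m = 4, cnt = 2
After iteration 6: m = 5, cnt = 2
Loop ends.

Final answer: 2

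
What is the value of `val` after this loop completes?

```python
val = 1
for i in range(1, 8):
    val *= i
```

Let's trace through this code step by step.

Initialize: val = 1
Entering loop: for i in range(1, 8):
After iteration 1: i = 1, val = 1
After iteration 2: i = 2, val = 2
After iteration 3: i = 3, val = 6
After iteration 4: i = 4, val = 24
After iteration 5: i = 5, val = 120
After iteration 6: i = 6, val = 720
After iteration 7: i = 7, val = 5040
Loop ends.

Final answer: 5040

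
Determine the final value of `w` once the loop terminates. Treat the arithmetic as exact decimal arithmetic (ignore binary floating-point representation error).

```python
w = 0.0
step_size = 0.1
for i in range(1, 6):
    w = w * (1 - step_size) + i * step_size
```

Let's trace through this code step by step.

Initialize: w = 0.0
Initialize: step_size = 0.1
Entering loop: for i in range(1, 6):
After iteration 1: i = 1, w = 0.1
After iteration 2: i = 2, w = 0.29
After iteration 3: i = 3, w = 0.561
After iteration 4: i = 4, w = 0.9049
After iteration 5: i = 5, w = 1.31441
Loop ends.

Final answer: 1.31441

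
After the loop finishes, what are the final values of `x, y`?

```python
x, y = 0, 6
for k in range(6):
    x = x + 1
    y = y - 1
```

Let's trace through this code step by step.

Initialize: x = 0
Initialize: y = 6
Entering loop: for k in range(6):
After iteration 1: k = 0, x = 1, y = 5
After iteration 2: k = 1, x = 2, y = 4
After iteration 3: k = 2, x = 3, y = 3
After iteration 4: k = 3, x = 4, y = 2
After iteration 5: k = 4, x = 5, y = 1
After iteration 6: k = 5, x = 6, y = 0
Loop ends.

Final answer: 6, 0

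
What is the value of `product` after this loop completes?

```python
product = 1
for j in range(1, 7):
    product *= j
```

Let's trace through this code step by step.

Initialize: product = 1
Entering loop: for j in range(1, 7):
After iteration 1: j = 1, product = 1
After iteration 2: j = 2, product = 2
After iteration 3: j = 3, product = 6
After iteration 4: j = 4, product = 24
After iteration 5: j = 5, product = 120
After iteration 6: j = 6, product = 720
Loop ends.

Final answer: 720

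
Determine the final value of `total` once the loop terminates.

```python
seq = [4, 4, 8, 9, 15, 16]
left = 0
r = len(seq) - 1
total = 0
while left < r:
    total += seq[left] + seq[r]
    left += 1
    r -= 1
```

Let's trace through this code step by step.

Initialize: seq = [4, 4, 8, 9, 15, 16]
Initialize: left = 0
Initialize: r = 5
Initialize: total = 0
Entering loop: while left < r:
After iteration 1: left = 1, r = 4, total = 20
After iteration 2: left = 2, r = 3, total = 39
After iteration 3: left = 3, r = 2, total = 56
Loop ends.

Final answer: 56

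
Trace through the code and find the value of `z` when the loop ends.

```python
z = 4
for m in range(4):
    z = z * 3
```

Let's trace through this code step by step.

Initialize: z = 4
Entering loop: for m in range(4):
After iteration 1: m = 0, z = 12
After iteration 2: m = 1, z = 36
After iteration 3: m = 2, z = 108
After iteration 4: m = 3, z = 324
Loop ends.

Final answer: 324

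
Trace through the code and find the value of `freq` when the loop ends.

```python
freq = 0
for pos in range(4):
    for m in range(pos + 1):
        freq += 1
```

Let's trace through this code step by step.

Initialize: freq = 0
Entering loop: for pos in range(4):
After iteration 1: pos = 0, freq = 1, m = 0
After iteration 2: pos = 1, freq = 3, m = 1
After iteration 3: pos = 2, freq = 6, m = 2
After iteration 4: pos = 3, freq = 10, m = 3
Loop ends.

Final answer: 10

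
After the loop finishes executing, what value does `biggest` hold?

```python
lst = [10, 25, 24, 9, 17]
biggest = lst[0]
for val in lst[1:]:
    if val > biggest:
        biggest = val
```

Let's trace through this code step by step.

Initialize: lst = [10, 25, 24, 9, 17]
Initialize: biggest = 10
Entering loop: for val in lst[1:]:
After iteration 1: val = 25, biggest = 25
After iteration 2: val = 24, biggest = 25
After iteration 3: val = 9, biggest = 25
After iteration 4: val = 17, biggest = 25
Loop ends.

Final answer: 25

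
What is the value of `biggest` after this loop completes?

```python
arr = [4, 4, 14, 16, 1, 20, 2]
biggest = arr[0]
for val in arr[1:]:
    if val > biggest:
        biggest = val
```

Let's trace through this code step by step.

Initialize: arr = [4, 4, 14, 16, 1, 20, 2]
Initialize: biggest = 4
Entering loop: for val in arr[1:]:
After iteration 1: val = 4, biggest = 4
After iteration 2: val = 14, biggest = 14
After iteration 3: val = 16, biggest = 16
After iteration 4: val = 1, biggest = 16
After iteration 5: val = 20, biggest = 20
After iteration 6: val = 2, biggest = 20
Loop ends.

Final answer: 20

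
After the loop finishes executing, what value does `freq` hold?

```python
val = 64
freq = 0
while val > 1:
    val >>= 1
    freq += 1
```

Let's trace through this code step by step.

Initialize: val = 64
Initialize: freq = 0
Entering loop: while val > 1:
After iteration 1: val = 32, freq = 1
After iteration 2: val = 16, freq = 2
After iteration 3: val = 8, freq = 3
After iteration 4: val = 4, freq = 4
After iteration 5: val = 2, freq = 5
After iteration 6: val = 1, freq = 6
Loop ends.

Final answer: 6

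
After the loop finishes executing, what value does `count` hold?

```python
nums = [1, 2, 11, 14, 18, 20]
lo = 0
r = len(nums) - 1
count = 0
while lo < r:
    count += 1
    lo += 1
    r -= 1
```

Let's trace through this code step by step.

Initialize: nums = [1, 2, 11, 14, 18, 20]
Initialize: lo = 0
Initialize: r = 5
Initialize: count = 0
Entering loop: while lo < r:
After iteration 1: lo = 1, r = 4, count = 1
After iteration 2: lo = 2, r = 3, count = 2
After iteration 3: lo = 3, r = 2, count = 3
Loop ends.

Final answer: 3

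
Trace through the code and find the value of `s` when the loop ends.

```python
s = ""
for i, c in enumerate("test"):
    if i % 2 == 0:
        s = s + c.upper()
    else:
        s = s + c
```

Let's trace through this code step by step.

Initialize: s = ''
Entering loop: for i, c in enumerate("test"):
After iteration 1: i = 0, c = 't', s = 'T'
After iteration 2: i = 1, c = 'e', s = 'Te'
After iteration 3: i = 2, c = 's', s = 'TeS'
After iteration 4: i = 3, c = 't', s = 'TeSt'
Loop ends.

Final answer: 'TeSt'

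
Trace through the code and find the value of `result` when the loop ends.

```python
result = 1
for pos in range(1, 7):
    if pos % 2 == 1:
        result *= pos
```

Let's trace through this code step by step.

Initialize: result = 1
Entering loop: for pos in range(1, 7):
After iteration 1: pos = 1, result = 1
After iteration 2: pos = 2, result = 1
After iteration 3: pos = 3, result = 3
After iteration 4: pos = 4, result = 3
After iteration 5: pos = 5, result = 15
After iteration 6: pos = 6, result = 15
Loop ends.

Final answer: 15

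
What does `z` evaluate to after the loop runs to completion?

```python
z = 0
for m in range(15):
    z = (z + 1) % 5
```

Let's trace through this code step by step.

Initialize: z = 0
Entering loop: for m in range(15):
After iteration 1: m = 0, z = 1
After iteration 2: m = 1, z = 2
After iteration 3: m = 2, z = 3
After iteration 4: m = 3, z = 4
After iteration 5: m = 4, z = 0
After iteration 6: m = 5, z = 1
After iteration 7: m = 6, z = 2
After iteration 8: m = 7, z = 3
After iteration 9: m = 8, z = 4
After iteration 10: m = 9, z = 0
After iteration 11: m = 10, z = 1
After iteration 12: m = 11, z = 2
After iteration 13: m = 12, z = 3
After iteration 14: m = 13, z = 4
After iteration 15: m = 14, z = 0
Loop ends.

Final answer: 0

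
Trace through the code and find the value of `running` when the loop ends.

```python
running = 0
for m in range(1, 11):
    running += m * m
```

Let's trace through this code step by step.

Initialize: running = 0
Entering loop: for m in range(1, 11):
After iteration 1: m = 1, running = 1
After iteration 2: m = 2, running = 5
After iteration 3: m = 3, running = 14
After iteration 4: m = 4, running = 30
After iteration 5: m = 5, running = 55
After iteration 6: m = 6, running = 91
After iteration 7: m = 7, running = 140
After iteration 8: m = 8, running = 204
After iteration 9: m = 9, running = 285
After iteration 10: m = 10, running = 385
Loop ends.

Final answer: 385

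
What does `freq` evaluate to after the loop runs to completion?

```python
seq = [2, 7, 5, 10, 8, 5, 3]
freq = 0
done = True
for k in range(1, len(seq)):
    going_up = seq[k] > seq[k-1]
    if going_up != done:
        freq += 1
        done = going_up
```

Let's trace through this code step by step.

Initialize: seq = [2, 7, 5, 10, 8, 5, 3]
Initialize: freq = 0
Initialize: done = True
Entering loop: for k in range(1, len(seq)):
After iteration 1: k = 1, freq = 0, done = True, going_up = True
After iteration 2: k = 2, freq = 1, done = False, going_up = False
After iteration 3: k = 3, freq = 2, done = True, going_up = True
After iteration 4: k = 4, freq = 3, done = False, going_up = False
After iteration 5: k = 5, freq = 3, done = False, going_up = False
After iteration 6: k = 6, freq = 3, done = False, going_up = False
Loop ends.

Final answer: 3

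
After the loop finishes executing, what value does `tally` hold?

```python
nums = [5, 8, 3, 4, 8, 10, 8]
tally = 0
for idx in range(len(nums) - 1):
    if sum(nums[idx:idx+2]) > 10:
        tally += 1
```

Let's trace through this code step by step.

Initialize: nums = [5, 8, 3, 4, 8, 10, 8]
Initialize: tally = 0
Entering loop: for idx in range(len(nums) - 1):
After iteration 1: idx = 0, tally = 1
After iteration 2: idx = 1, tally = 2
After iteration 3: idx = 2, tally = 2
After iteration 4: idx = 3, tally = 3
After iteration 5: idx = 4, tally = 4
After iteration 6: idx = 5, tally = 5
Loop ends.

Final answer: 5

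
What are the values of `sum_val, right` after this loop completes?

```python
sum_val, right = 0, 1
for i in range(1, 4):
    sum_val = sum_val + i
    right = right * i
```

Let's trace through this code step by step.

Initialize: sum_val = 0
Initialize: right = 1
Entering loop: for i in range(1, 4):
After iteration 1: i = 1, sum_val = 1, right = 1
After iteration 2: i = 2, sum_val = 3, right = 2
After iteration 3: i = 3, sum_val = 6, right = 6
Loop ends.

Final answer: 6, 6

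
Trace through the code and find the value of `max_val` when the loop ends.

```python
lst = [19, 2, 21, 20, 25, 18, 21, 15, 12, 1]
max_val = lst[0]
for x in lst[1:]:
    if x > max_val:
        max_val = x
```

Let's trace through this code step by step.

Initialize: lst = [19, 2, 21, 20, 25, 18, 21, 15, 12, 1]
Initialize: max_val = 19
Entering loop: for x in lst[1:]:
After iteration 1: x = 2, max_val = 19
After iteration 2: x = 21, max_val = 21
After iteration 3: x = 20, max_val = 21
After iteration 4: x = 25, max_val = 25
After iteration 5: x = 18, max_val = 25
After iteration 6: x = 21, max_val = 25
After iteration 7: x = 15, max_val = 25
After iteration 8: x = 12, max_val = 25
After iteration 9: x = 1, max_val = 25
Loop ends.

Final answer: 25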